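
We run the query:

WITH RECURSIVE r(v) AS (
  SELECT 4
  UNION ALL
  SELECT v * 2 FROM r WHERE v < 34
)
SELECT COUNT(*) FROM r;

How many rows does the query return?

5

Base: v=4.
Iteration 1: 4 < 34 holds -> v = 4 * 2 = 8.
Iteration 2: 8 < 34 holds -> v = 8 * 2 = 16.
Iteration 3: 16 < 34 holds -> v = 16 * 2 = 32.
Iteration 4: 32 < 34 holds -> v = 32 * 2 = 64.
Iteration 5: 64 < 34 fails; recursion stops.
Total rows emitted: 5.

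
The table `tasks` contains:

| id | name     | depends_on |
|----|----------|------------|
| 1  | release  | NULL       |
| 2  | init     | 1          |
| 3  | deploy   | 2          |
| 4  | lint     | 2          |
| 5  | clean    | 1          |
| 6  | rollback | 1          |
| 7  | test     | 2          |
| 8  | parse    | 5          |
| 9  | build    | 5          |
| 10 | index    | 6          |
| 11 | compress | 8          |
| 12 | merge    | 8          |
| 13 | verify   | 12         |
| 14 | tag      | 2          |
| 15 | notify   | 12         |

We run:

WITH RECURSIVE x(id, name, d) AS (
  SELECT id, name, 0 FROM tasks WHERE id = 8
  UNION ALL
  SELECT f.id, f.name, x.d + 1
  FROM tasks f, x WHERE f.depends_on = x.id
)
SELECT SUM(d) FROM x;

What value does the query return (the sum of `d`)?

Base: id=8 (parse) at d 0.
Iteration 1: rows with depends_on in {8} -> compress (id 11, d 1), merge (id 12, d 1).
Iteration 2: rows with depends_on in {11,12} -> verify (id 13, d 2), notify (id 15, d 2).
Iteration 3: no rows with depends_on in {13,15}; recursion stops.
SUM(d) = 0 + 1 + 1 + 2 + 2 = 6.

6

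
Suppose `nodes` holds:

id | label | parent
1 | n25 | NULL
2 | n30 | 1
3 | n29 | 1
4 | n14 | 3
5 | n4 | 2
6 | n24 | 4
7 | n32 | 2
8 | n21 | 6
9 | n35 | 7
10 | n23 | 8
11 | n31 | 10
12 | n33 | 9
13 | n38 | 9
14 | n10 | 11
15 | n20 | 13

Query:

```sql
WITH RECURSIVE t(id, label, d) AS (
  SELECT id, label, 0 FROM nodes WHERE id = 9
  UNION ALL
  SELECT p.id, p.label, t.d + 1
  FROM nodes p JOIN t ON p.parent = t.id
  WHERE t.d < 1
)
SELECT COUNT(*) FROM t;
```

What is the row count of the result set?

Base: id=9 (n35) at d 0.
Iteration 1: rows with parent in {9} -> n33 (id 12, d 1), n38 (id 13, d 1).
Iteration 2: d < 1 fails for all current rows; recursion stops.
Total rows emitted: 3.

3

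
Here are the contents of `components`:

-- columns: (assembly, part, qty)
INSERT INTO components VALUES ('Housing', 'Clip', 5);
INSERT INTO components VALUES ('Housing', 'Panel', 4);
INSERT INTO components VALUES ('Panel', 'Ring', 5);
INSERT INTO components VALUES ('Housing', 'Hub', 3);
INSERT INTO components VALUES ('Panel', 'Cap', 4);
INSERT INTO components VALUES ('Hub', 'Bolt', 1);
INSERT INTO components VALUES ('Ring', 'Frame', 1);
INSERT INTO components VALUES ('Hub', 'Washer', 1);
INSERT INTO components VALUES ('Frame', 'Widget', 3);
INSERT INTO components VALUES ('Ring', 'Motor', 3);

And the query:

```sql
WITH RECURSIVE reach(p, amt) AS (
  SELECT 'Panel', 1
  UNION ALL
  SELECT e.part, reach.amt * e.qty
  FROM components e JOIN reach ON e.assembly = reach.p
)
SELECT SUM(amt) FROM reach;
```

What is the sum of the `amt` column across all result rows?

Base: (Panel, amt=1).
Iteration 1: components of {Panel} -> Cap = 1*4 = 4, Ring = 1*5 = 5.
Iteration 2: components of {Cap,Ring} -> Frame = 5*1 = 5, Motor = 5*3 = 15.
Iteration 3: components of {Frame,Motor} -> Widget = 5*3 = 15.
Iteration 4: no further components; recursion stops.
SUM(amt) = 1 + 5 + 4 + 5 + 15 + 15 = 45.

45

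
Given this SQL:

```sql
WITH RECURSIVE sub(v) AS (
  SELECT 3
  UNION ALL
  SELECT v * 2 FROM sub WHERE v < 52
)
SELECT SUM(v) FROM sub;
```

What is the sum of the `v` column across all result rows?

189

Base: v=3.
Iteration 1: 3 < 52 holds -> v = 3 * 2 = 6.
Iteration 2: 6 < 52 holds -> v = 6 * 2 = 12.
Iteration 3: 12 < 52 holds -> v = 12 * 2 = 24.
Iteration 4: 24 < 52 holds -> v = 24 * 2 = 48.
Iteration 5: 48 < 52 holds -> v = 48 * 2 = 96.
Iteration 6: 96 < 52 fails; recursion stops.
SUM(v) = 3 + 6 + 12 + 24 + 48 + 96 = 189.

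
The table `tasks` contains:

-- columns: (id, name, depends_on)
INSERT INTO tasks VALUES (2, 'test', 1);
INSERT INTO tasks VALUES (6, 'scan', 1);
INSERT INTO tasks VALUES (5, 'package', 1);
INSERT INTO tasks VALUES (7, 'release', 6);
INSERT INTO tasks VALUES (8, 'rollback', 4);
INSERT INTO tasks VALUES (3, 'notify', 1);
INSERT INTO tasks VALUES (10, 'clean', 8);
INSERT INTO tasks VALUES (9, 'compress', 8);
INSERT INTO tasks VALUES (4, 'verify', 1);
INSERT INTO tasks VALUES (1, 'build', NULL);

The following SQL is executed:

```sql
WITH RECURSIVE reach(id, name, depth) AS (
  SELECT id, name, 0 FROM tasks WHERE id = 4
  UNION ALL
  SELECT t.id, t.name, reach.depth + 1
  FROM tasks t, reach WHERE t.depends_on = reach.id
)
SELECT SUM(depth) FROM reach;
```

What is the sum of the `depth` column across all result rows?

5

Base: id=4 (verify) at depth 0.
Iteration 1: rows with depends_on in {4} -> rollback (id 8, depth 1).
Iteration 2: rows with depends_on in {8} -> compress (id 9, depth 2), clean (id 10, depth 2).
Iteration 3: no rows with depends_on in {9,10}; recursion stops.
SUM(depth) = 0 + 1 + 2 + 2 = 5.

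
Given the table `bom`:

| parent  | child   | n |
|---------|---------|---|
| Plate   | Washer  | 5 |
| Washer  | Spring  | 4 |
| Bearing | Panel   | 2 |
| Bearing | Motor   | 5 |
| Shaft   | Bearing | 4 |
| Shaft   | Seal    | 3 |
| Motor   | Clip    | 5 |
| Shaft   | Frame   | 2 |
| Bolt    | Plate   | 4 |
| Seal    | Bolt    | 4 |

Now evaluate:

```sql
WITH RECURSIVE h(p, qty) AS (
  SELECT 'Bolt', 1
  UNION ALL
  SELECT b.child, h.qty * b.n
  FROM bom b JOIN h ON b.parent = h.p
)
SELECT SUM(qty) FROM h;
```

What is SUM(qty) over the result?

105

Base: (Bolt, qty=1).
Iteration 1: components of {Bolt} -> Plate = 1*4 = 4.
Iteration 2: components of {Plate} -> Washer = 4*5 = 20.
Iteration 3: components of {Washer} -> Spring = 20*4 = 80.
Iteration 4: no further components; recursion stops.
SUM(qty) = 1 + 4 + 20 + 80 = 105.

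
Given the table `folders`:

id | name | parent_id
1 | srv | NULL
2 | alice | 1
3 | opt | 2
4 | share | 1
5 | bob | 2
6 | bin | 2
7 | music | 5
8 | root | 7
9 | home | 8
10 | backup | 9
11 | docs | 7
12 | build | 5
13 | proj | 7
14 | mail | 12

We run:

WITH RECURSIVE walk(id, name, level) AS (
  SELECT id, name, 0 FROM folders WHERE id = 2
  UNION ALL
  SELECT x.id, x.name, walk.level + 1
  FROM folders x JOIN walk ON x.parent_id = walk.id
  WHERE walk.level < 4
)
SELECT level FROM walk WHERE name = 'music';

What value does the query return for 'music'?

Base: id=2 (alice) at level 0.
Iteration 1: rows with parent_id in {2} -> opt (id 3, level 1), bob (id 5, level 1), bin (id 6, level 1).
Iteration 2: rows with parent_id in {3,5,6} -> music (id 7, level 2), build (id 12, level 2).
Iteration 3: rows with parent_id in {7,12} -> root (id 8, level 3), docs (id 11, level 3), proj (id 13, level 3), mail (id 14, level 3).
Iteration 4: rows with parent_id in {8,11,13,14} -> home (id 9, level 4).
Iteration 5: level < 4 fails for all current rows; recursion stops.

2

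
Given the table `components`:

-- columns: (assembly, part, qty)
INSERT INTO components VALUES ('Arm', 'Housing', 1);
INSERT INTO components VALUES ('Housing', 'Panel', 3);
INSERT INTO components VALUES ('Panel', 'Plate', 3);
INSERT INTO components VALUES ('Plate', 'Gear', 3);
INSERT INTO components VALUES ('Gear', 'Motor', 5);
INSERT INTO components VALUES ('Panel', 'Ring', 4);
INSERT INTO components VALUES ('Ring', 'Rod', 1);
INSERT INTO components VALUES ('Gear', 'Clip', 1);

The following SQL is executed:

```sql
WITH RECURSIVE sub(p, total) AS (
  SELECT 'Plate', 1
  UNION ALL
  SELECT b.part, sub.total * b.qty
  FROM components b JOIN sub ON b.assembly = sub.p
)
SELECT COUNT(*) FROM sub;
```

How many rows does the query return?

4

Base: (Plate, total=1).
Iteration 1: components of {Plate} -> Gear = 1*3 = 3.
Iteration 2: components of {Gear} -> Clip = 3*1 = 3, Motor = 3*5 = 15.
Iteration 3: no further components; recursion stops.
Total rows emitted: 4.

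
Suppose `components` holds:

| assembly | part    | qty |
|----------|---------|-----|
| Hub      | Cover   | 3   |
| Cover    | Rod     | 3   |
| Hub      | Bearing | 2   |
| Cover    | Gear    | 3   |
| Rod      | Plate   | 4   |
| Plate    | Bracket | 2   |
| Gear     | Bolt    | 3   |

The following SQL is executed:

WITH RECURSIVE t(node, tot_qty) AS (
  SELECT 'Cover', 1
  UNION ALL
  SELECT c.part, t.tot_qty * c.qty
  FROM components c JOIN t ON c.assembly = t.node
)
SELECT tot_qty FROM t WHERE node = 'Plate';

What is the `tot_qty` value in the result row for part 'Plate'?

Base: (Cover, tot_qty=1).
Iteration 1: components of {Cover} -> Gear = 1*3 = 3, Rod = 1*3 = 3.
Iteration 2: components of {Gear,Rod} -> Bolt = 3*3 = 9, Plate = 3*4 = 12.
Iteration 3: components of {Bolt,Plate} -> Bracket = 12*2 = 24.
Iteration 4: no further components; recursion stops.

12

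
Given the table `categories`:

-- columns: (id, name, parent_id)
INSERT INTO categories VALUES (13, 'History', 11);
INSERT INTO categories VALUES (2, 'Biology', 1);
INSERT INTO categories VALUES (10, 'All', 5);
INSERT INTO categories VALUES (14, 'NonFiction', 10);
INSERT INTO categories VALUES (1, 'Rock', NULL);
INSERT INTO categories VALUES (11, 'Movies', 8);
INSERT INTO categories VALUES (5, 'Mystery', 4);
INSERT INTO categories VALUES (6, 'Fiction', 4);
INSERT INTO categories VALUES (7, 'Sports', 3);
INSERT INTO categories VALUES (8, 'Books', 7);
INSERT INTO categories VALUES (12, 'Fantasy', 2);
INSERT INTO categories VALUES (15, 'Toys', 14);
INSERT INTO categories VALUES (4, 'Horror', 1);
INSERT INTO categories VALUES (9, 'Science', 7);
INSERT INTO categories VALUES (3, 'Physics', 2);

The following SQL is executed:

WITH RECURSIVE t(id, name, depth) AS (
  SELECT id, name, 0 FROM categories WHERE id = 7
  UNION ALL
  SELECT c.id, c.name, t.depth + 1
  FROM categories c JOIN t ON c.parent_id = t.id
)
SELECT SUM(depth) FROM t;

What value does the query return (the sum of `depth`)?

7

Base: id=7 (Sports) at depth 0.
Iteration 1: rows with parent_id in {7} -> Books (id 8, depth 1), Science (id 9, depth 1).
Iteration 2: rows with parent_id in {8,9} -> Movies (id 11, depth 2).
Iteration 3: rows with parent_id in {11} -> History (id 13, depth 3).
Iteration 4: no rows with parent_id in {13}; recursion stops.
SUM(depth) = 0 + 1 + 1 + 2 + 3 = 7.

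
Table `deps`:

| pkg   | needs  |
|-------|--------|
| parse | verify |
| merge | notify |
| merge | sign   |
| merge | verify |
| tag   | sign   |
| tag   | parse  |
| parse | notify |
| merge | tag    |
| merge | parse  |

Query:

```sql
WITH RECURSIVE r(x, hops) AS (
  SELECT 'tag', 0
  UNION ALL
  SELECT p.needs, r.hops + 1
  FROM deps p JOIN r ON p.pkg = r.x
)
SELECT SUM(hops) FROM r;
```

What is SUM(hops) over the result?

6

Base: (tag, hops=0).
Iteration 1: edges from {tag} -> (parse, hops=1), (sign, hops=1).
Iteration 2: edges from {parse,sign} -> (notify, hops=2), (verify, hops=2).
Iteration 3: no outgoing edges from {notify,verify}; recursion stops.
SUM(hops) = 0 + 1 + 1 + 2 + 2 = 6.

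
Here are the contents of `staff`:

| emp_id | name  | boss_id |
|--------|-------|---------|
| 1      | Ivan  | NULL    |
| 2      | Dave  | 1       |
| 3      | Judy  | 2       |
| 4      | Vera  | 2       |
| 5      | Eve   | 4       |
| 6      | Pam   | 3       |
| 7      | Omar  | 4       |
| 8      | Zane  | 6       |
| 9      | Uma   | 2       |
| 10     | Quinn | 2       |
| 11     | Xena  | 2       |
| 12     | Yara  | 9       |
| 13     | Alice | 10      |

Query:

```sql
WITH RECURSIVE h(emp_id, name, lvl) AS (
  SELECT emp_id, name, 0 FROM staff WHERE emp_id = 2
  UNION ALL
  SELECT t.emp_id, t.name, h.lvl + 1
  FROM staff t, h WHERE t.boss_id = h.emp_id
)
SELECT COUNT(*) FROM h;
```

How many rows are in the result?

Base: emp_id=2 (Dave) at lvl 0.
Iteration 1: rows with boss_id in {2} -> Judy (id 3, lvl 1), Vera (id 4, lvl 1), Uma (id 9, lvl 1), Quinn (id 10, lvl 1), Xena (id 11, lvl 1).
Iteration 2: rows with boss_id in {3,4,9,10,11} -> Eve (id 5, lvl 2), Pam (id 6, lvl 2), Omar (id 7, lvl 2), Yara (id 12, lvl 2), Alice (id 13, lvl 2).
Iteration 3: rows with boss_id in {5,6,7,12,13} -> Zane (id 8, lvl 3).
Iteration 4: no rows with boss_id in {8}; recursion stops.
Total rows emitted: 12.

12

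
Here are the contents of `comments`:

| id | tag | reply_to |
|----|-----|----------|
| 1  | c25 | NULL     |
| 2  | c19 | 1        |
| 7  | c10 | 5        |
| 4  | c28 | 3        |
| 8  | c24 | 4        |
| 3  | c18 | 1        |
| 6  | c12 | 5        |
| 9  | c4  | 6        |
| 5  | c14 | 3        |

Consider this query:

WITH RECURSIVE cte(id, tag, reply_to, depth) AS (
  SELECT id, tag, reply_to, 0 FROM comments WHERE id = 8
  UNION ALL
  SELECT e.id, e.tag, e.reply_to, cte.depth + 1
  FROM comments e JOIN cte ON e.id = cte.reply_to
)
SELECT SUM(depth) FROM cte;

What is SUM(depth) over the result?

Base: id=8 (c24), reply_to=4, depth 0.
Iteration 1: join on id=4 -> c28 (id 4, reply_to=3, depth 1).
Iteration 2: join on id=3 -> c18 (id 3, reply_to=1, depth 2).
Iteration 3: join on id=1 -> c25 (id 1, reply_to=NULL, depth 3).
Iteration 4: reply_to is NULL; no match; recursion stops.
SUM(depth) = 0 + 1 + 2 + 3 = 6.

6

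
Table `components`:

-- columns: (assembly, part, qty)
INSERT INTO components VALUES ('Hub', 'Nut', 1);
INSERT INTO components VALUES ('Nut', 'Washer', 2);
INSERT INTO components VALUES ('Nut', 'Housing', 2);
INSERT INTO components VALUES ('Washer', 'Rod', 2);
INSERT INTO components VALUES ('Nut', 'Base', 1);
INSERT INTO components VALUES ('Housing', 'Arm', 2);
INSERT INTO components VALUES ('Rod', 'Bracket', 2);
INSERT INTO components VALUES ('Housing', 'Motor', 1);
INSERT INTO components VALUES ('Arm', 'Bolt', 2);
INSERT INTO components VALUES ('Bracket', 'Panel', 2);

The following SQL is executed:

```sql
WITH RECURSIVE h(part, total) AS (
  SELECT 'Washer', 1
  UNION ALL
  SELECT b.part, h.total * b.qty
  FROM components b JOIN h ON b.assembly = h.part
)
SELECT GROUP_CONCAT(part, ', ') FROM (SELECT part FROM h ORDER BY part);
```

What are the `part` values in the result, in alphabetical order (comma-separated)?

Bracket, Panel, Rod, Washer

Base: (Washer, total=1).
Iteration 1: components of {Washer} -> Rod = 1*2 = 2.
Iteration 2: components of {Rod} -> Bracket = 2*2 = 4.
Iteration 3: components of {Bracket} -> Panel = 4*2 = 8.
Iteration 4: no further components; recursion stops.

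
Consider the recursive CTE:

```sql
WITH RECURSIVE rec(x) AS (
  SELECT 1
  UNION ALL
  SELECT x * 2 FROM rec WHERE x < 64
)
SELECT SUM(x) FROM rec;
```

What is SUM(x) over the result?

127

Base: x=1.
Iteration 1: 1 < 64 holds -> x = 1 * 2 = 2.
Iteration 2: 2 < 64 holds -> x = 2 * 2 = 4.
Iteration 3: 4 < 64 holds -> x = 4 * 2 = 8.
Iteration 4: 8 < 64 holds -> x = 8 * 2 = 16.
Iteration 5: 16 < 64 holds -> x = 16 * 2 = 32.
Iteration 6: 32 < 64 holds -> x = 32 * 2 = 64.
Iteration 7: 64 < 64 fails; recursion stops.
SUM(x) = 1 + 2 + 4 + 8 + 16 + 32 + 64 = 127.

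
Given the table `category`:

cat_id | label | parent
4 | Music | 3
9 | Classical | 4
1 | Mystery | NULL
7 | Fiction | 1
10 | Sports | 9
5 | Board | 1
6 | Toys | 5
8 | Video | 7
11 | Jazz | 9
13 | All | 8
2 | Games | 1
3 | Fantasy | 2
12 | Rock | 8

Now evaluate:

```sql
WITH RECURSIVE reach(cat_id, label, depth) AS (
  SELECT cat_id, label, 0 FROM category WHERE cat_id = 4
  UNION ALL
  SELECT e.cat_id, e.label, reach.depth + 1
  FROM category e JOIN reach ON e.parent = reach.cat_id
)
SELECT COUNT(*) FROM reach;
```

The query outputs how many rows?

Base: cat_id=4 (Music) at depth 0.
Iteration 1: rows with parent in {4} -> Classical (id 9, depth 1).
Iteration 2: rows with parent in {9} -> Sports (id 10, depth 2), Jazz (id 11, depth 2).
Iteration 3: no rows with parent in {10,11}; recursion stops.
Total rows emitted: 4.

4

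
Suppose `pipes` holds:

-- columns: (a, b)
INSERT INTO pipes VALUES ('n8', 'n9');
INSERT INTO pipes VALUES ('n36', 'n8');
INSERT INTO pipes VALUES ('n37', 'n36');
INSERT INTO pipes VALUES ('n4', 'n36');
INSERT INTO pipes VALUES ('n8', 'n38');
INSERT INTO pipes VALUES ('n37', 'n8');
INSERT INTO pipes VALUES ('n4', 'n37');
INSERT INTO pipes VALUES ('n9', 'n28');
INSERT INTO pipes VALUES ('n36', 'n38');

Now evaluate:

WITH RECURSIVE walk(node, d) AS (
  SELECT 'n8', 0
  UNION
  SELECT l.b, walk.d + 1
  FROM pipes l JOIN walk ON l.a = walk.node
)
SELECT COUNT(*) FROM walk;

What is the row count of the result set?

4

Base: (n8, d=0).
Iteration 1: edges from {n8} -> (n38, d=1), (n9, d=1).
Iteration 2: edges from {n38,n9} -> (n28, d=2).
Iteration 3: no outgoing edges from {n28}; recursion stops.
Total rows emitted: 4.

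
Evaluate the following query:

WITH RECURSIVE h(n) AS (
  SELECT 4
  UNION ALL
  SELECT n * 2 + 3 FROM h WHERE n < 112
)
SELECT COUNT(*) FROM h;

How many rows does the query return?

Base: n=4.
Iteration 1: 4 < 112 holds -> n = 4 * 2 + 3 = 11.
Iteration 2: 11 < 112 holds -> n = 11 * 2 + 3 = 25.
Iteration 3: 25 < 112 holds -> n = 25 * 2 + 3 = 53.
Iteration 4: 53 < 112 holds -> n = 53 * 2 + 3 = 109.
Iteration 5: 109 < 112 holds -> n = 109 * 2 + 3 = 221.
Iteration 6: 221 < 112 fails; recursion stops.
Total rows emitted: 6.

6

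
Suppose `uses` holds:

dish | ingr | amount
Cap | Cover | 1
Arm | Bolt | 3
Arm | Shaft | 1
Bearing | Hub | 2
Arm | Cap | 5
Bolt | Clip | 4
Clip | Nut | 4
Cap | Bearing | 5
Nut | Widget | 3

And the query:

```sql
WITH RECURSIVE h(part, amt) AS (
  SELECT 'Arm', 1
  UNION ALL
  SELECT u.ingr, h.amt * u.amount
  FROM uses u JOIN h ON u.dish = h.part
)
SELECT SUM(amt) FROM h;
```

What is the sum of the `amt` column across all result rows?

Base: (Arm, amt=1).
Iteration 1: components of {Arm} -> Bolt = 1*3 = 3, Cap = 1*5 = 5, Shaft = 1*1 = 1.
Iteration 2: components of {Bolt,Cap,Shaft} -> Bearing = 5*5 = 25, Clip = 3*4 = 12, Cover = 5*1 = 5.
Iteration 3: components of {Bearing,Clip,Cover} -> Hub = 25*2 = 50, Nut = 12*4 = 48.
Iteration 4: components of {Hub,Nut} -> Widget = 48*3 = 144.
Iteration 5: no further components; recursion stops.
SUM(amt) = 1 + 3 + 5 + 1 + 12 + 25 + 5 + 48 + 50 + 144 = 294.

294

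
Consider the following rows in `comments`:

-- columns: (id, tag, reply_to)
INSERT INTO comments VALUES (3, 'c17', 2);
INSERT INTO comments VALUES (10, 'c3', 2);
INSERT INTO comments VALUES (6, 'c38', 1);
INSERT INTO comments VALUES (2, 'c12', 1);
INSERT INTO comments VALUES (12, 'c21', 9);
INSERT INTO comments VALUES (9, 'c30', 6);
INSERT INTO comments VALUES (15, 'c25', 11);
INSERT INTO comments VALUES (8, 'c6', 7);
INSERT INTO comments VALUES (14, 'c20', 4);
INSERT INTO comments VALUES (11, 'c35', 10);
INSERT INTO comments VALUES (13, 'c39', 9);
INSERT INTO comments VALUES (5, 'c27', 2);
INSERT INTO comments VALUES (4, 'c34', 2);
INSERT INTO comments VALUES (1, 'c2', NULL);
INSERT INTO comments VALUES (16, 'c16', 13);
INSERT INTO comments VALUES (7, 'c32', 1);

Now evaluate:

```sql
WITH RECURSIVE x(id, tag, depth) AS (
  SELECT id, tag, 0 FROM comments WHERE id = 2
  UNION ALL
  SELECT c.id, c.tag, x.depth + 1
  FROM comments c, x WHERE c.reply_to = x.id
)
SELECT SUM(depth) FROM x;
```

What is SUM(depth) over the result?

11

Base: id=2 (c12) at depth 0.
Iteration 1: rows with reply_to in {2} -> c17 (id 3, depth 1), c34 (id 4, depth 1), c27 (id 5, depth 1), c3 (id 10, depth 1).
Iteration 2: rows with reply_to in {3,4,5,10} -> c35 (id 11, depth 2), c20 (id 14, depth 2).
Iteration 3: rows with reply_to in {11,14} -> c25 (id 15, depth 3).
Iteration 4: no rows with reply_to in {15}; recursion stops.
SUM(depth) = 0 + 1 + 1 + 1 + 1 + 2 + 2 + 3 = 11.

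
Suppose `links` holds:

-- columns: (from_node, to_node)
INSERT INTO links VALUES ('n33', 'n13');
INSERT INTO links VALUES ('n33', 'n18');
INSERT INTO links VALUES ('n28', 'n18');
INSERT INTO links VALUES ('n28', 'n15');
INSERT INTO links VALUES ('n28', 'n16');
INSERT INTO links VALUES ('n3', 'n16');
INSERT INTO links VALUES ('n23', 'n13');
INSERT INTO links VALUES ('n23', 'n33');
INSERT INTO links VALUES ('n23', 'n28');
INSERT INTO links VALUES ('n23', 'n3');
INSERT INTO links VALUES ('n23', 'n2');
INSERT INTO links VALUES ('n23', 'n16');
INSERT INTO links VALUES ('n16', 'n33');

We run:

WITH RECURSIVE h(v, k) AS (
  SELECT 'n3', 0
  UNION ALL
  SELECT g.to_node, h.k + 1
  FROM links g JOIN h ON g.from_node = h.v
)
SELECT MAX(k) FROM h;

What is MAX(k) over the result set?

Base: (n3, k=0).
Iteration 1: edges from {n3} -> (n16, k=1).
Iteration 2: edges from {n16} -> (n33, k=2).
Iteration 3: edges from {n33} -> (n13, k=3), (n18, k=3).
Iteration 4: no outgoing edges from {n13,n18}; recursion stops.
k values: 0, 1, 2, 3, 3; the maximum is 3.

3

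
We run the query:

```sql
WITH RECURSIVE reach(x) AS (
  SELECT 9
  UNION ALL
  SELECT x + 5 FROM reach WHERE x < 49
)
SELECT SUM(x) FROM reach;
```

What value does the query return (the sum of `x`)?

Base: x=9.
Iteration 1: 9 < 49 holds -> x = 9 + 5 = 14.
Iteration 2: 14 < 49 holds -> x = 14 + 5 = 19.
Iteration 3: 19 < 49 holds -> x = 19 + 5 = 24.
Iteration 4: 24 < 49 holds -> x = 24 + 5 = 29.
Iteration 5: 29 < 49 holds -> x = 29 + 5 = 34.
Iteration 6: 34 < 49 holds -> x = 34 + 5 = 39.
Iteration 7: 39 < 49 holds -> x = 39 + 5 = 44.
Iteration 8: 44 < 49 holds -> x = 44 + 5 = 49.
Iteration 9: 49 < 49 fails; recursion stops.
SUM(x) = 9 + 14 + 19 + 24 + 29 + 34 + 39 + 44 + 49 = 261.

261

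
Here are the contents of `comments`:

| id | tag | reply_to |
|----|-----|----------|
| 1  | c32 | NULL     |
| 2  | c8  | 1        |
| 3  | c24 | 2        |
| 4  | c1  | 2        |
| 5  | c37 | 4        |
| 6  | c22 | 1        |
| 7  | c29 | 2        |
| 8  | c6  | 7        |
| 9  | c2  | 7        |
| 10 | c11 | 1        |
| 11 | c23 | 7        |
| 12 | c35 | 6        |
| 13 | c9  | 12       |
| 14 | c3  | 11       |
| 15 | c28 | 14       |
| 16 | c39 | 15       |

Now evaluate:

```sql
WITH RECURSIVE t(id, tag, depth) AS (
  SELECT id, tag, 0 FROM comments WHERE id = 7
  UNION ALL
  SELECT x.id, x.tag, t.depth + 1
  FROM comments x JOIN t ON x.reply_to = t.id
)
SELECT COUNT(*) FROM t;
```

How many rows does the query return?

7

Base: id=7 (c29) at depth 0.
Iteration 1: rows with reply_to in {7} -> c6 (id 8, depth 1), c2 (id 9, depth 1), c23 (id 11, depth 1).
Iteration 2: rows with reply_to in {8,9,11} -> c3 (id 14, depth 2).
Iteration 3: rows with reply_to in {14} -> c28 (id 15, depth 3).
Iteration 4: rows with reply_to in {15} -> c39 (id 16, depth 4).
Iteration 5: no rows with reply_to in {16}; recursion stops.
Total rows emitted: 7.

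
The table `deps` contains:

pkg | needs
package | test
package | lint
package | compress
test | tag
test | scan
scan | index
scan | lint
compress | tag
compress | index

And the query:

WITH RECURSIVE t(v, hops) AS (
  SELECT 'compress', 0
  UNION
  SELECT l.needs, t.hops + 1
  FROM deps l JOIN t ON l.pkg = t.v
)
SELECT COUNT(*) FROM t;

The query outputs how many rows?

3

Base: (compress, hops=0).
Iteration 1: edges from {compress} -> (index, hops=1), (tag, hops=1).
Iteration 2: no outgoing edges from {index,tag}; recursion stops.
Total rows emitted: 3.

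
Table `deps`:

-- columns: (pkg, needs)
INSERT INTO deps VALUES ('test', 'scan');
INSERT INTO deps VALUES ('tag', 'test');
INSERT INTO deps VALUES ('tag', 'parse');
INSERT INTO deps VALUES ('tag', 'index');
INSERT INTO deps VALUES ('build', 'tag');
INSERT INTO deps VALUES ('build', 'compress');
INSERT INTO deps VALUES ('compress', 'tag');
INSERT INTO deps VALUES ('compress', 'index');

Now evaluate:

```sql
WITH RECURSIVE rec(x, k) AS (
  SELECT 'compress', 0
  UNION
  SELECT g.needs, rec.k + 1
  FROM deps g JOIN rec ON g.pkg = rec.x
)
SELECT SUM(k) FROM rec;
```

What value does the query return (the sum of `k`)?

Base: (compress, k=0).
Iteration 1: edges from {compress} -> (index, k=1), (tag, k=1).
Iteration 2: edges from {index,tag} -> (index, k=2), (parse, k=2), (test, k=2).
Iteration 3: edges from {index,parse,test} -> (scan, k=3).
Iteration 4: no outgoing edges from {scan}; recursion stops.
SUM(k) = 0 + 1 + 1 + 2 + 2 + 2 + 3 = 11.

11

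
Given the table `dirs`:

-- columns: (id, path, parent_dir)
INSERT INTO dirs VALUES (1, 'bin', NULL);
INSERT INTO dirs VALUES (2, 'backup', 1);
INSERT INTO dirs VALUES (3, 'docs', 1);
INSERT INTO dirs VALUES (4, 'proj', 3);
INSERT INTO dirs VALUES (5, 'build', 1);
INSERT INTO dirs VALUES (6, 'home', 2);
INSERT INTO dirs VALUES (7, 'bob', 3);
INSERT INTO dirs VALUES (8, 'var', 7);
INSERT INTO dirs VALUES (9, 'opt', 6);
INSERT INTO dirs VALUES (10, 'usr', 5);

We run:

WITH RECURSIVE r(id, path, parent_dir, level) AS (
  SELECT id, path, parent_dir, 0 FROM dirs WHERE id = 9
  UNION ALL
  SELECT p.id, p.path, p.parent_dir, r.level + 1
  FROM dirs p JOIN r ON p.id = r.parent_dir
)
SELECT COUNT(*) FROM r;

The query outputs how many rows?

Base: id=9 (opt), parent_dir=6, level 0.
Iteration 1: join on id=6 -> home (id 6, parent_dir=2, level 1).
Iteration 2: join on id=2 -> backup (id 2, parent_dir=1, level 2).
Iteration 3: join on id=1 -> bin (id 1, parent_dir=NULL, level 3).
Iteration 4: parent_dir is NULL; no match; recursion stops.
Total rows emitted: 4.

4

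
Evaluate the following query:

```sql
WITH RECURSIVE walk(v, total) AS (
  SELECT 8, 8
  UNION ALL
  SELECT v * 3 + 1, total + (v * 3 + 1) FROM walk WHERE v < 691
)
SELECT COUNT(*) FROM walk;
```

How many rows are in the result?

Base: v=8, total=8.
Iteration 1: 8 < 691 holds -> v = 8 * 3 + 1 = 25, total = 8 + 25 = 33.
Iteration 2: 25 < 691 holds -> v = 25 * 3 + 1 = 76, total = 33 + 76 = 109.
Iteration 3: 76 < 691 holds -> v = 76 * 3 + 1 = 229, total = 109 + 229 = 338.
Iteration 4: 229 < 691 holds -> v = 229 * 3 + 1 = 688, total = 338 + 688 = 1026.
Iteration 5: 688 < 691 holds -> v = 688 * 3 + 1 = 2065, total = 1026 + 2065 = 3091.
Iteration 6: 2065 < 691 fails; recursion stops.
Total rows emitted: 6.

6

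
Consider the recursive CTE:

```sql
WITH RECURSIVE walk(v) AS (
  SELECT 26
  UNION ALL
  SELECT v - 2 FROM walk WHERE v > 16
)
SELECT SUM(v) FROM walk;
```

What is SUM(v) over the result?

Base: v=26.
Iteration 1: 26 > 16 holds -> v = 26 - 2 = 24.
Iteration 2: 24 > 16 holds -> v = 24 - 2 = 22.
Iteration 3: 22 > 16 holds -> v = 22 - 2 = 20.
Iteration 4: 20 > 16 holds -> v = 20 - 2 = 18.
Iteration 5: 18 > 16 holds -> v = 18 - 2 = 16.
Iteration 6: 16 > 16 fails; recursion stops.
SUM(v) = 26 + 24 + 22 + 20 + 18 + 16 = 126.

126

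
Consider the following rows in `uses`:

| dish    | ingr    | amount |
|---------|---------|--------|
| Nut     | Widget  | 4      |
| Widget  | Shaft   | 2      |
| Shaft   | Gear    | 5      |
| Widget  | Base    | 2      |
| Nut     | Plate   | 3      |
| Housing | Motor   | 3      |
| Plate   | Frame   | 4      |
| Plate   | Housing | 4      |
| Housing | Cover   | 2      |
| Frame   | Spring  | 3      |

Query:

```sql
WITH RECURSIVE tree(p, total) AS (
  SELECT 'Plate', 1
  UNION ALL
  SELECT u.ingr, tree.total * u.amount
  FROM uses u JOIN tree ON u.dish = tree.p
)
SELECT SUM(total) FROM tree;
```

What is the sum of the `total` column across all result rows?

41

Base: (Plate, total=1).
Iteration 1: components of {Plate} -> Frame = 1*4 = 4, Housing = 1*4 = 4.
Iteration 2: components of {Frame,Housing} -> Cover = 4*2 = 8, Motor = 4*3 = 12, Spring = 4*3 = 12.
Iteration 3: no further components; recursion stops.
SUM(total) = 1 + 4 + 4 + 12 + 8 + 12 = 41.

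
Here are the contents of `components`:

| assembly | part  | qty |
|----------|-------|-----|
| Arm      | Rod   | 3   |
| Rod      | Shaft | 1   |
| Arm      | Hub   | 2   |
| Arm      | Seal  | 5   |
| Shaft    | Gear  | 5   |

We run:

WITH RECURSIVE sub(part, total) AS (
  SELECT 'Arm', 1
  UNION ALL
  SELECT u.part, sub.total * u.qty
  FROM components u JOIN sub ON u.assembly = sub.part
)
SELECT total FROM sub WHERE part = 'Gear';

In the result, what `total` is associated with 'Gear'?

Base: (Arm, total=1).
Iteration 1: components of {Arm} -> Hub = 1*2 = 2, Rod = 1*3 = 3, Seal = 1*5 = 5.
Iteration 2: components of {Hub,Rod,Seal} -> Shaft = 3*1 = 3.
Iteration 3: components of {Shaft} -> Gear = 3*5 = 15.
Iteration 4: no further components; recursion stops.

15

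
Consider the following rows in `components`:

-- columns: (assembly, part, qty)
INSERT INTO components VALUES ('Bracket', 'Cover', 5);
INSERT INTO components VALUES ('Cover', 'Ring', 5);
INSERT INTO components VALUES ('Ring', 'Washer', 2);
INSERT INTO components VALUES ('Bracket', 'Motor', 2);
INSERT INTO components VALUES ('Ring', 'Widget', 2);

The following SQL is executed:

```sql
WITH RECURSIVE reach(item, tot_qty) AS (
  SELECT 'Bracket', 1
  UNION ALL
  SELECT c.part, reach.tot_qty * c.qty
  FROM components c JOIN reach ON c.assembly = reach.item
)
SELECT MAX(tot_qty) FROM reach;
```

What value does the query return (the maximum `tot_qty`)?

Base: (Bracket, tot_qty=1).
Iteration 1: components of {Bracket} -> Cover = 1*5 = 5, Motor = 1*2 = 2.
Iteration 2: components of {Cover,Motor} -> Ring = 5*5 = 25.
Iteration 3: components of {Ring} -> Washer = 25*2 = 50, Widget = 25*2 = 50.
Iteration 4: no further components; recursion stops.
tot_qty values: 1, 5, 2, 25, 50, 50; the maximum is 50.

50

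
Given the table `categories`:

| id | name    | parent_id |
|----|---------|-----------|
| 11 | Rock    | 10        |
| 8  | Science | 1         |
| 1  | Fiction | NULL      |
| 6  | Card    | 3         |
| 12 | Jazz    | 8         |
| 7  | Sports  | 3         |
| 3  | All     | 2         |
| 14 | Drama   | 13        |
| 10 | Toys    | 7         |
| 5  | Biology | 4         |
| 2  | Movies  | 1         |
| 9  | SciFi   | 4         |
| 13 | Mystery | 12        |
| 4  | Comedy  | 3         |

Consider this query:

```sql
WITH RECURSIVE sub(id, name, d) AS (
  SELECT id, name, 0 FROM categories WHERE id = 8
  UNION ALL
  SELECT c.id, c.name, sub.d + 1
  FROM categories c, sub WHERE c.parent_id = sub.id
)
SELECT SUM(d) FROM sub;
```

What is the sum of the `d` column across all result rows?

6

Base: id=8 (Science) at d 0.
Iteration 1: rows with parent_id in {8} -> Jazz (id 12, d 1).
Iteration 2: rows with parent_id in {12} -> Mystery (id 13, d 2).
Iteration 3: rows with parent_id in {13} -> Drama (id 14, d 3).
Iteration 4: no rows with parent_id in {14}; recursion stops.
SUM(d) = 0 + 1 + 2 + 3 = 6.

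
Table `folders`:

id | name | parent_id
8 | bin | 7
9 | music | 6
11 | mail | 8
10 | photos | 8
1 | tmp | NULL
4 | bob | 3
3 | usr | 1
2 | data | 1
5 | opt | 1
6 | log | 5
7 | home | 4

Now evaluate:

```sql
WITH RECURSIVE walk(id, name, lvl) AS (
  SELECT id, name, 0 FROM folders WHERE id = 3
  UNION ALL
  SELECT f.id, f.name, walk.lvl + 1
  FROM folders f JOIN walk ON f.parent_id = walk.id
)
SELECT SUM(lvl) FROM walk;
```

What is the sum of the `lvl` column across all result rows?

14

Base: id=3 (usr) at lvl 0.
Iteration 1: rows with parent_id in {3} -> bob (id 4, lvl 1).
Iteration 2: rows with parent_id in {4} -> home (id 7, lvl 2).
Iteration 3: rows with parent_id in {7} -> bin (id 8, lvl 3).
Iteration 4: rows with parent_id in {8} -> photos (id 10, lvl 4), mail (id 11, lvl 4).
Iteration 5: no rows with parent_id in {10,11}; recursion stops.
SUM(lvl) = 0 + 1 + 2 + 3 + 4 + 4 = 14.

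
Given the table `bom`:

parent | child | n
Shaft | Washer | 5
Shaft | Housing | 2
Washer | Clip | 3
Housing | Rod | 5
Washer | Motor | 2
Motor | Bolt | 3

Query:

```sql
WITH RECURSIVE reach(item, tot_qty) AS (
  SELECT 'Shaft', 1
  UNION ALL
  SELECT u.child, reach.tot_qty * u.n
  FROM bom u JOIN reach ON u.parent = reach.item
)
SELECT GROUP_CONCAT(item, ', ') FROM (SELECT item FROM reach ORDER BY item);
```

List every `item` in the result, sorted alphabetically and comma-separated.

Bolt, Clip, Housing, Motor, Rod, Shaft, Washer

Base: (Shaft, tot_qty=1).
Iteration 1: components of {Shaft} -> Housing = 1*2 = 2, Washer = 1*5 = 5.
Iteration 2: components of {Housing,Washer} -> Clip = 5*3 = 15, Motor = 5*2 = 10, Rod = 2*5 = 10.
Iteration 3: components of {Clip,Motor,Rod} -> Bolt = 10*3 = 30.
Iteration 4: no further components; recursion stops.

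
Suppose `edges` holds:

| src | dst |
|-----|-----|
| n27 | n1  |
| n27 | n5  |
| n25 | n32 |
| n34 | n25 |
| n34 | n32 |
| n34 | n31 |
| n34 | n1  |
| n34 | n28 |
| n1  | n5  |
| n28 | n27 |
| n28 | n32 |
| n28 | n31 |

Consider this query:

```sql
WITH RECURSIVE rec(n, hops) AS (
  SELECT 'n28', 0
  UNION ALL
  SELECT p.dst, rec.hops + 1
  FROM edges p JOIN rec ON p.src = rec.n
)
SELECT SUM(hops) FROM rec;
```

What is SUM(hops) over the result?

10

Base: (n28, hops=0).
Iteration 1: edges from {n28} -> (n27, hops=1), (n31, hops=1), (n32, hops=1).
Iteration 2: edges from {n27,n31,n32} -> (n1, hops=2), (n5, hops=2).
Iteration 3: edges from {n1,n5} -> (n5, hops=3).
Iteration 4: no outgoing edges from {n5}; recursion stops.
SUM(hops) = 0 + 1 + 1 + 1 + 2 + 2 + 3 = 10.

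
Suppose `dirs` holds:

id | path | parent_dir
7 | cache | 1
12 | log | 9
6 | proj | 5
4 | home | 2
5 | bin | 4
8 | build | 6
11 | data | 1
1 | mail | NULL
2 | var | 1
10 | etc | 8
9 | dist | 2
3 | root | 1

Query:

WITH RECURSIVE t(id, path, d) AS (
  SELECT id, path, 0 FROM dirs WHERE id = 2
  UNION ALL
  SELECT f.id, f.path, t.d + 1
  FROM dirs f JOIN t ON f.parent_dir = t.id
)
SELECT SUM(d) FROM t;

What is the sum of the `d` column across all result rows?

18

Base: id=2 (var) at d 0.
Iteration 1: rows with parent_dir in {2} -> home (id 4, d 1), dist (id 9, d 1).
Iteration 2: rows with parent_dir in {4,9} -> bin (id 5, d 2), log (id 12, d 2).
Iteration 3: rows with parent_dir in {5,12} -> proj (id 6, d 3).
Iteration 4: rows with parent_dir in {6} -> build (id 8, d 4).
Iteration 5: rows with parent_dir in {8} -> etc (id 10, d 5).
Iteration 6: no rows with parent_dir in {10}; recursion stops.
SUM(d) = 0 + 1 + 1 + 2 + 2 + 3 + 4 + 5 = 18.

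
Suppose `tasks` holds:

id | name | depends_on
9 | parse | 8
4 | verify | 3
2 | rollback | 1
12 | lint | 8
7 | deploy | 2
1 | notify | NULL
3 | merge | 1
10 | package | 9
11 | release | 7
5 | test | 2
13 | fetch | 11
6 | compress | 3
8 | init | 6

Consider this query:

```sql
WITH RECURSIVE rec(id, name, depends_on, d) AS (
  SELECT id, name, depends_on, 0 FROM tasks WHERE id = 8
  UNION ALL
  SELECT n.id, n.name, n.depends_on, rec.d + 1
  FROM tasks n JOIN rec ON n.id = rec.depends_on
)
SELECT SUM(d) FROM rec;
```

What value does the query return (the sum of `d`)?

6

Base: id=8 (init), depends_on=6, d 0.
Iteration 1: join on id=6 -> compress (id 6, depends_on=3, d 1).
Iteration 2: join on id=3 -> merge (id 3, depends_on=1, d 2).
Iteration 3: join on id=1 -> notify (id 1, depends_on=NULL, d 3).
Iteration 4: depends_on is NULL; no match; recursion stops.
SUM(d) = 0 + 1 + 2 + 3 = 6.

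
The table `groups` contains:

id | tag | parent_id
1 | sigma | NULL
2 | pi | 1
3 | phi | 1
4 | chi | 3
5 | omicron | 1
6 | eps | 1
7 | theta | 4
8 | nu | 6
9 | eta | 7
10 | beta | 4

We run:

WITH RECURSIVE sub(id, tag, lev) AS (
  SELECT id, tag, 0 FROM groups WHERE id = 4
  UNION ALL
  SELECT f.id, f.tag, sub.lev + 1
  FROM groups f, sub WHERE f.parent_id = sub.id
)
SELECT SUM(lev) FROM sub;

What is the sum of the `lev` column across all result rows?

4

Base: id=4 (chi) at lev 0.
Iteration 1: rows with parent_id in {4} -> theta (id 7, lev 1), beta (id 10, lev 1).
Iteration 2: rows with parent_id in {7,10} -> eta (id 9, lev 2).
Iteration 3: no rows with parent_id in {9}; recursion stops.
SUM(lev) = 0 + 1 + 1 + 2 = 4.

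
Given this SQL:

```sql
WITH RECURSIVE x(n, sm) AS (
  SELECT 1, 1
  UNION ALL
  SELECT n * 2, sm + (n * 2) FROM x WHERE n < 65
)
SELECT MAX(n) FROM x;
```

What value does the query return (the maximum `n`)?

128

Base: n=1, sm=1.
Iteration 1: 1 < 65 holds -> n = 1 * 2 = 2, sm = 1 + 2 = 3.
Iteration 2: 2 < 65 holds -> n = 2 * 2 = 4, sm = 3 + 4 = 7.
Iteration 3: 4 < 65 holds -> n = 4 * 2 = 8, sm = 7 + 8 = 15.
Iteration 4: 8 < 65 holds -> n = 8 * 2 = 16, sm = 15 + 16 = 31.
Iteration 5: 16 < 65 holds -> n = 16 * 2 = 32, sm = 31 + 32 = 63.
Iteration 6: 32 < 65 holds -> n = 32 * 2 = 64, sm = 63 + 64 = 127.
Iteration 7: 64 < 65 holds -> n = 64 * 2 = 128, sm = 127 + 128 = 255.
Iteration 8: 128 < 65 fails; recursion stops.
n values: 1, 2, 4, 8, 16, 32, 64, 128; the maximum is 128.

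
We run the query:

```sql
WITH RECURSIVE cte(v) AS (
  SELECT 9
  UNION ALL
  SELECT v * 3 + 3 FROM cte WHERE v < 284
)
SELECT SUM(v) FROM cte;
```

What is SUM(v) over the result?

Base: v=9.
Iteration 1: 9 < 284 holds -> v = 9 * 3 + 3 = 30.
Iteration 2: 30 < 284 holds -> v = 30 * 3 + 3 = 93.
Iteration 3: 93 < 284 holds -> v = 93 * 3 + 3 = 282.
Iteration 4: 282 < 284 holds -> v = 282 * 3 + 3 = 849.
Iteration 5: 849 < 284 fails; recursion stops.
SUM(v) = 9 + 30 + 93 + 282 + 849 = 1263.

1263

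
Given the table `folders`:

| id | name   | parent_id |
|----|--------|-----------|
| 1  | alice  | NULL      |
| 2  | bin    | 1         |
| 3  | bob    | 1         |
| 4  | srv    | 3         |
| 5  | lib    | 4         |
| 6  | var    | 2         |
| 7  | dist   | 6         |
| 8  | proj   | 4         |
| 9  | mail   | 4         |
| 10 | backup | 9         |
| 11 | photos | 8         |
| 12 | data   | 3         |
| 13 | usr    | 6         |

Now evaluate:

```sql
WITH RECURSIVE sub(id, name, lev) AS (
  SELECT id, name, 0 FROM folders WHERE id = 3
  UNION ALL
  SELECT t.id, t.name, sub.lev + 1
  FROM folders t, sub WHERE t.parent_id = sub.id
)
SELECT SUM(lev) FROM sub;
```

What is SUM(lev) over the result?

14

Base: id=3 (bob) at lev 0.
Iteration 1: rows with parent_id in {3} -> srv (id 4, lev 1), data (id 12, lev 1).
Iteration 2: rows with parent_id in {4,12} -> lib (id 5, lev 2), proj (id 8, lev 2), mail (id 9, lev 2).
Iteration 3: rows with parent_id in {5,8,9} -> backup (id 10, lev 3), photos (id 11, lev 3).
Iteration 4: no rows with parent_id in {10,11}; recursion stops.
SUM(lev) = 0 + 1 + 1 + 2 + 2 + 2 + 3 + 3 = 14.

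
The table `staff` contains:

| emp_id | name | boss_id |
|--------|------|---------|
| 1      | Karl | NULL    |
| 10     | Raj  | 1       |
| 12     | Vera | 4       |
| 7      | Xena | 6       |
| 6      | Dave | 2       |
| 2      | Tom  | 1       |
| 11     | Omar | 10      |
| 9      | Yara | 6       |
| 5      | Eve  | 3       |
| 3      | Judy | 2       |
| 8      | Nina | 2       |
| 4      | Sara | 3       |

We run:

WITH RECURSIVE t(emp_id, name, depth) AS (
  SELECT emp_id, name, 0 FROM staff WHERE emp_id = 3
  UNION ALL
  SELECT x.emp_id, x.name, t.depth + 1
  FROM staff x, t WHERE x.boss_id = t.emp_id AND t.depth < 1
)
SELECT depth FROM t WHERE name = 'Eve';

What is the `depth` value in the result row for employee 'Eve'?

Base: emp_id=3 (Judy) at depth 0.
Iteration 1: rows with boss_id in {3} -> Sara (id 4, depth 1), Eve (id 5, depth 1).
Iteration 2: depth < 1 fails for all current rows; recursion stops.

1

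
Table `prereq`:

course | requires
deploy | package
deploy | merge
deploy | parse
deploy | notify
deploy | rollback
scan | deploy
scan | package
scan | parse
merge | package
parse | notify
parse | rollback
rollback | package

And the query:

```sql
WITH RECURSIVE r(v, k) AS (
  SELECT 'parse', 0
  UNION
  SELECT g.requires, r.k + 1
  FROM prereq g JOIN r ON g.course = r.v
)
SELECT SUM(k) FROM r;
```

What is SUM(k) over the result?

4

Base: (parse, k=0).
Iteration 1: edges from {parse} -> (notify, k=1), (rollback, k=1).
Iteration 2: edges from {notify,rollback} -> (package, k=2).
Iteration 3: no outgoing edges from {package}; recursion stops.
SUM(k) = 0 + 1 + 1 + 2 = 4.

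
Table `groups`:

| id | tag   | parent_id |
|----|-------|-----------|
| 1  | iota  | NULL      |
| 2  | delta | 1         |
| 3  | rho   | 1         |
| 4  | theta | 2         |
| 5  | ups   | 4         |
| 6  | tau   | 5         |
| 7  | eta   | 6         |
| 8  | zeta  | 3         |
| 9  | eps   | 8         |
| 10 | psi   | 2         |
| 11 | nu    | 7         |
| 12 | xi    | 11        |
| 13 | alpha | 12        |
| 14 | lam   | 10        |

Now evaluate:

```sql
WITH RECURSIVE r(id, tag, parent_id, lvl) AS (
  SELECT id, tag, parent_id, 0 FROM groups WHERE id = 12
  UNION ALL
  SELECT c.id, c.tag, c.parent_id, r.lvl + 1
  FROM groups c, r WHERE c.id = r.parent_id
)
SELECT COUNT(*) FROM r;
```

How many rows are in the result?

Base: id=12 (xi), parent_id=11, lvl 0.
Iteration 1: join on id=11 -> nu (id 11, parent_id=7, lvl 1).
Iteration 2: join on id=7 -> eta (id 7, parent_id=6, lvl 2).
Iteration 3: join on id=6 -> tau (id 6, parent_id=5, lvl 3).
Iteration 4: join on id=5 -> ups (id 5, parent_id=4, lvl 4).
Iteration 5: join on id=4 -> theta (id 4, parent_id=2, lvl 5).
Iteration 6: join on id=2 -> delta (id 2, parent_id=1, lvl 6).
Iteration 7: join on id=1 -> iota (id 1, parent_id=NULL, lvl 7).
Iteration 8: parent_id is NULL; no match; recursion stops.
Total rows emitted: 8.

8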